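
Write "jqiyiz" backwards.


Input string: 'jqiyiz'
Operation: reverse character order
Original order: 'j' -> 'q' -> 'i' -> 'y' -> 'i' -> 'z'
Reversed order: 'z' -> 'i' -> 'y' -> 'i' -> 'q' -> 'j'
Result: ziyiqj


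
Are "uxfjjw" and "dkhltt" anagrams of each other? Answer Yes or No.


String 1: 'uxfjjw' -> sorted: 'fjjuwx'
String 2: 'dkhltt' -> sorted: 'dhkltt'
Compare sorted forms: 'fjjuwx' != 'dhkltt'
Anagram: No


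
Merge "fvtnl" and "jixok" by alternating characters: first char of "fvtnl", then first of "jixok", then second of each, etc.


String 1: 'fvtnl'
String 2: 'jixok'
Operation: alternate characters
Pairs: 'f'+'j', 'v'+'i', 't'+'x', 'n'+'o', 'l'+'k'
Result: fjvitxnolk


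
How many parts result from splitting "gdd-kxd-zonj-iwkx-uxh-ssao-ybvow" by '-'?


Input string: 'gdd-kxd-zonj-iwkx-uxh-ssao-ybvow'
Delimiter: '-'
Split result: 'gdd', 'kxd', 'zonj', 'iwkx', 'uxh', 'ssao', 'ybvow'
Number of parts: 7


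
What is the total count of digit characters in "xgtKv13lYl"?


Input string: 'xgtKv13lYl'
Operation: count digit characters (0-9)
Scan: 'x', 'g', 't', 'K', 'v', '1'(digit), '3'(digit), 'l', 'Y', 'l'
Digits found: 2
Result: 2


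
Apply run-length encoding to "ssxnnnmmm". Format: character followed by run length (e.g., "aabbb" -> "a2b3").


Input: 'ssxnnnmmm'
Operation: identify consecutive runs
Runs: 'ss' -> s2, 'x' -> x1, 'nnn' -> n3, 'mmm' -> m3
Encoded: s2x1n3m3


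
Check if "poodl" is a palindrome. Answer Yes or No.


Input string: 'poodl'
Reversed: 'ldoop'
Compare pairs: s[0]='p' vs s[4]='l' (mismatch), s[1]='o' vs s[3]='d' (mismatch)
Palindrome: No


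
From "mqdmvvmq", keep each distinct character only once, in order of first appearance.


Input: 'mqdmvvmq'
Operation: keep first occurrence of each character
Scan: s[0]='m' new -> keep; s[1]='q' new -> keep; s[2]='d' new -> keep; s[3]='m' seen -> skip; s[4]='v' new -> keep; s[5]='v' seen -> skip; s[6]='m' seen -> skip; s[7]='q' seen -> skip
Result: mqdv


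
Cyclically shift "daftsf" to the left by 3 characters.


Input: 'daftsf', shift = 3
Operation: split at index 3 and swap parts
Front part s[0:3] = 'daf'
Back part s[3:] = 'tsf'
Rotated = back + front = 'tsf' + 'daf'
Result: tsfdaf


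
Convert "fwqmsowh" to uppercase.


Input string: 'fwqmsowh'
Operation: convert each letter to uppercase
Mapping: 'f'->'F', 'w'->'W', 'q'->'Q', 'm'->'M', 's'->'S', 'o'->'O', 'w'->'W', 'h'->'H'
Result: FWQMSOWH


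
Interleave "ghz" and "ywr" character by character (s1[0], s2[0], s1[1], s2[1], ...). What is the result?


String 1: 'ghz'
String 2: 'ywr'
Operation: alternate characters
Pairs: 'g'+'y', 'h'+'w', 'z'+'r'
Result: gyhwzr


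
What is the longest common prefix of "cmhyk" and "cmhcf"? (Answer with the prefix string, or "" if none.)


String 1: 'cmhyk'
String 2: 'cmhcf'
Compare position by position:
pos 0: 'c' vs 'c' match
pos 1: 'm' vs 'm' match
pos 2: 'h' vs 'h' match
pos 3: 'y' vs 'c' differ -> stop
Longest common prefix: "cmh" (length 3)


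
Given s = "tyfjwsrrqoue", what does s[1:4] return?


Input string: 'tyfjwsrrqoue'
Operation: slice [1:4]
Extract characters: s[1]='y', s[2]='f', s[3]='j'
Result: yfj


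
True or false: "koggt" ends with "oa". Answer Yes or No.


Input string: 'koggt'
Suffix to check: 'oa'
Last 2 characters of input: 'gt'
Match: False
Result: No


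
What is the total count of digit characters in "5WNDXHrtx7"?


Input string: '5WNDXHrtx7'
Operation: count digit characters (0-9)
Scan: '5'(digit), 'W', 'N', 'D', 'X', 'H', 'r', 't', 'x', '7'(digit)
Digits found: 2
Result: 2


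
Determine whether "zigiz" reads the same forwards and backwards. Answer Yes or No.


Input string: 'zigiz'
Reversed: 'zigiz'
Compare pairs: s[0]='z' vs s[4]='z' (match), s[1]='i' vs s[3]='i' (match)
Palindrome: Yes


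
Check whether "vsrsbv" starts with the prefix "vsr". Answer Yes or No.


Input string: 'vsrsbv'
Prefix to check: 'vsr'
First 3 characters of input: 'vsr'
Match: True
Result: Yes


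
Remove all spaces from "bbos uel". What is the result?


Input string: 'bbos uel'
Operation: remove all spaces
Words: 'bbos', 'uel'
Join without spaces: bbosuel


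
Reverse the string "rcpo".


Input string: 'rcpo'
Operation: reverse character order
Original order: 'r' -> 'c' -> 'p' -> 'o'
Reversed order: 'o' -> 'p' -> 'c' -> 'r'
Result: opcr


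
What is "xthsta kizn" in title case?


Input string: 'xthsta kizn'
Operation: capitalize first letter of each word
Word transformations: 'xthsta'->'Xthsta', 'kizn'->'Kizn'
Result: Xthsta Kizn


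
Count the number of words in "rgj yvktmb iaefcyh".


Input string: 'rgj yvktmb iaefcyh'
Operation: split by spaces
Words found: 'rgj', 'yvktmb', 'iaefcyh'
Word count: 3


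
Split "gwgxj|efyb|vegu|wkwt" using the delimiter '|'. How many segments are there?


Input string: 'gwgxj|efyb|vegu|wkwt'
Delimiter: '|'
Split result: 'gwgxj', 'efyb', 'vegu', 'wkwt'
Number of parts: 4


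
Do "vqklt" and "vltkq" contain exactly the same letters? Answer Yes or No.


String 1: 'vqklt' -> sorted: 'klqtv'
String 2: 'vltkq' -> sorted: 'klqtv'
Compare sorted forms: 'klqtv' == 'klqtv'
Anagram: Yes


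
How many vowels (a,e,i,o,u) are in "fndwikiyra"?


Input string: 'fndwikiyra'
Operation: count vowels (a, e, i, o, u)
Scan: s[0]='f', s[1]='n', s[2]='d', s[3]='w', s[4]='i' (vowel), s[5]='k', s[6]='i' (vowel), s[7]='y', s[8]='r', s[9]='a' (vowel)
Vowels found: 3
Result: 3


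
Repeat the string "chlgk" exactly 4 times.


Input string: 'chlgk'
Operation: repeat 4 times
Concatenation: 'chlgk' + 'chlgk' + 'chlgk' + 'chlgk'
Result: chlgkchlgkchlgkchlgk


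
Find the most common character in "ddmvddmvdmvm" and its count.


Input: 'ddmvddmvdmvm'
Operation: tally each character
Counts: 'd':5, 'm':4, 'v':3
Maximum: 'd' appears 5 times


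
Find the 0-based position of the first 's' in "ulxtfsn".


Input string: 'ulxtfsn'
Target: 's'
Scanning left to right: s[0]='u', s[1]='l', s[2]='x', s[3]='t', s[4]='f', s[5]='s'
First match at index: 5


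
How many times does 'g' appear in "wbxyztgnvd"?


Input string: 'wbxyztgnvd'
Target character: 'g'
Scan each position: s[6]='g'
Matches found at indices: 6
Total: 1


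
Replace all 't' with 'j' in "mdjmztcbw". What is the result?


Input string: 'mdjmztcbw'
Operation: replace 't' with 'j'
Positions of 't': 5
After replacement: mdjmzjcbw


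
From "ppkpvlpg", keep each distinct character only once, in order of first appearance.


Input: 'ppkpvlpg'
Operation: keep first occurrence of each character
Scan: s[0]='p' new -> keep; s[1]='p' seen -> skip; s[2]='k' new -> keep; s[3]='p' seen -> skip; s[4]='v' new -> keep; s[5]='l' new -> keep; s[6]='p' seen -> skip; s[7]='g' new -> keep
Result: pkvlg


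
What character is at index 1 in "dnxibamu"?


Input string: 'dnxibamu'
Operation: get character at index 1
Index mapping: s[0]='d', s[1]='n'
Result: 'n'


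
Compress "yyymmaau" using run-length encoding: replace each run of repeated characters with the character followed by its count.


Input: 'yyymmaau'
Operation: identify consecutive runs
Runs: 'yyy' -> y3, 'mm' -> m2, 'aa' -> a2, 'u' -> u1
Encoded: y3m2a2u1


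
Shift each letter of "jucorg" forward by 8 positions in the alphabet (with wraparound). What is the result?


Input: 'jucorg', shift = 8
Operation: for each letter, (position + 8) mod 26
Mapping: 'j'(9+8=17)->'r', 'u'(20+8=28, 28 mod 26=2)->'c', 'c'(2+8=10)->'k', 'o'(14+8=22)->'w', 'r'(17+8=25)->'z', 'g'(6+8=14)->'o'
Result: rckwzo


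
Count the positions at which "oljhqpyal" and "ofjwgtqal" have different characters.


String 1: 'oljhqpyal'
String 2: 'ofjwgtqal'
Compare each position: pos 0: 'o'=='o', pos 1: 'l'!='f', pos 2: 'j'=='j', pos 3: 'h'!='w', pos 4: 'q'!='g', pos 5: 'p'!='t', pos 6: 'y'!='q', pos 7: 'a'=='a', pos 8: 'l'=='l'
Differing positions: 5
Hamming distance: 5


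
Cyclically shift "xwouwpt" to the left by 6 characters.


Input: 'xwouwpt', shift = 6
Operation: split at index 6 and swap parts
Front part s[0:6] = 'xwouwp'
Back part s[6:] = 't'
Rotated = back + front = 't' + 'xwouwp'
Result: txwouwp


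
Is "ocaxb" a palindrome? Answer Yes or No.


Input string: 'ocaxb'
Reversed: 'bxaco'
Compare pairs: s[0]='o' vs s[4]='b' (mismatch), s[1]='c' vs s[3]='x' (mismatch)
Palindrome: No


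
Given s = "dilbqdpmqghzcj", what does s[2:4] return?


Input string: 'dilbqdpmqghzcj'
Operation: slice [2:4]
Extract characters: s[2]='l', s[3]='b'
Result: lb


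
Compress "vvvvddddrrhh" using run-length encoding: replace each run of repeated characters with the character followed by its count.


Input: 'vvvvddddrrhh'
Operation: identify consecutive runs
Runs: 'vvvv' -> v4, 'dddd' -> d4, 'rr' -> r2, 'hh' -> h2
Encoded: v4d4r2h2


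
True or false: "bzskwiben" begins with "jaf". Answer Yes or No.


Input string: 'bzskwiben'
Prefix to check: 'jaf'
First 3 characters of input: 'bzs'
Match: False
Result: No


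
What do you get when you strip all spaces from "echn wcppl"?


Input string: 'echn wcppl'
Operation: remove all spaces
Words: 'echn', 'wcppl'
Join without spaces: echnwcppl


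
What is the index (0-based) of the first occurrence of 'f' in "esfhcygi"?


Input string: 'esfhcygi'
Target: 'f'
Scanning left to right: s[0]='e', s[1]='s', s[2]='f'
First match at index: 2


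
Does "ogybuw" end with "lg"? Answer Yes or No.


Input string: 'ogybuw'
Suffix to check: 'lg'
Last 2 characters of input: 'uw'
Match: False
Result: No


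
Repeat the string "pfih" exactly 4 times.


Input string: 'pfih'
Operation: repeat 4 times
Concatenation: 'pfih' + 'pfih' + 'pfih' + 'pfih'
Result: pfihpfihpfihpfih


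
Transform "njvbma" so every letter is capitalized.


Input string: 'njvbma'
Operation: convert each letter to uppercase
Mapping: 'n'->'N', 'j'->'J', 'v'->'V', 'b'->'B', 'm'->'M', 'a'->'A'
Result: NJVBMA


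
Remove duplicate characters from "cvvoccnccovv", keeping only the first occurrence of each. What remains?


Input: 'cvvoccnccovv'
Operation: keep first occurrence of each character
Scan: s[0]='c' new -> keep; s[1]='v' new -> keep; s[2]='v' seen -> skip; s[3]='o' new -> keep; s[4]='c' seen -> skip; s[5]='c' seen -> skip; s[6]='n' new -> keep; s[7]='c' seen -> skip; s[8]='c' seen -> skip; s[9]='o' seen -> skip; s[10]='v' seen -> skip; s[11]='v' seen -> skip
Result: cvon


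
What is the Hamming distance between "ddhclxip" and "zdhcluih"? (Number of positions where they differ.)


String 1: 'ddhclxip'
String 2: 'zdhcluih'
Compare each position: pos 0: 'd'!='z', pos 1: 'd'=='d', pos 2: 'h'=='h', pos 3: 'c'=='c', pos 4: 'l'=='l', pos 5: 'x'!='u', pos 6: 'i'=='i', pos 7: 'p'!='h'
Differing positions: 3
Hamming distance: 3


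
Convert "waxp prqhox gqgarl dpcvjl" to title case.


Input string: 'waxp prqhox gqgarl dpcvjl'
Operation: capitalize first letter of each word
Word transformations: 'waxp'->'Waxp', 'prqhox'->'Prqhox', 'gqgarl'->'Gqgarl', 'dpcvjl'->'Dpcvjl'
Result: Waxp Prqhox Gqgarl Dpcvjl


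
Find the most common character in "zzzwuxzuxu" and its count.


Input: 'zzzwuxzuxu'
Operation: tally each character
Counts: 'u':3, 'w':1, 'x':2, 'z':4
Maximum: 'z' appears 4 times


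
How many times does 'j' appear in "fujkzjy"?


Input string: 'fujkzjy'
Target character: 'j'
Scan each position: s[2]='j', s[5]='j'
Matches found at indices: 2, 5
Total: 2


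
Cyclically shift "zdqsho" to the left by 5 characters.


Input: 'zdqsho', shift = 5
Operation: split at index 5 and swap parts
Front part s[0:5] = 'zdqsh'
Back part s[5:] = 'o'
Rotated = back + front = 'o' + 'zdqsh'
Result: ozdqsh


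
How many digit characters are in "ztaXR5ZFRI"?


Input string: 'ztaXR5ZFRI'
Operation: count digit characters (0-9)
Scan: 'z', 't', 'a', 'X', 'R', '5'(digit), 'Z', 'F', 'R', 'I'
Digits found: 1
Result: 1


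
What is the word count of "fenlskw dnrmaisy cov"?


Input string: 'fenlskw dnrmaisy cov'
Operation: split by spaces
Words found: 'fenlskw', 'dnrmaisy', 'cov'
Word count: 3


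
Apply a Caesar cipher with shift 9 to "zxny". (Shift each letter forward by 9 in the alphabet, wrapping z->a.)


Input: 'zxny', shift = 9
Operation: for each letter, (position + 9) mod 26
Mapping: 'z'(25+9=34, 34 mod 26=8)->'i', 'x'(23+9=32, 32 mod 26=6)->'g', 'n'(13+9=22)->'w', 'y'(24+9=33, 33 mod 26=7)->'h'
Result: igwh


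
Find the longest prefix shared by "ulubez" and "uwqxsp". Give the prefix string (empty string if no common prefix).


String 1: 'ulubez'
String 2: 'uwqxsp'
Compare position by position:
pos 0: 'u' vs 'u' match
pos 1: 'l' vs 'w' differ -> stop
Longest common prefix: "u" (length 1)


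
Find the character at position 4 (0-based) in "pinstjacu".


Input string: 'pinstjacu'
Operation: get character at index 4
Index mapping: s[0]='p', s[1]='i', s[2]='n', s[3]='s', s[4]='t'
Result: 't'


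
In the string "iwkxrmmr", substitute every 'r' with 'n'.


Input string: 'iwkxrmmr'
Operation: replace 'r' with 'n'
Positions of 'r': 4, 7
After replacement: iwkxnmmn


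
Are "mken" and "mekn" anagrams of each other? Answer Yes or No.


String 1: 'mken' -> sorted: 'ekmn'
String 2: 'mekn' -> sorted: 'ekmn'
Compare sorted forms: 'ekmn' == 'ekmn'
Anagram: Yes


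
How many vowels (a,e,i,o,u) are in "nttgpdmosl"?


Input string: 'nttgpdmosl'
Operation: count vowels (a, e, i, o, u)
Scan: s[0]='n', s[1]='t', s[2]='t', s[3]='g', s[4]='p', s[5]='d', s[6]='m', s[7]='o' (vowel), s[8]='s', s[9]='l'
Vowels found: 1
Result: 1


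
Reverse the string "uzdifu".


Input string: 'uzdifu'
Operation: reverse character order
Original order: 'u' -> 'z' -> 'd' -> 'i' -> 'f' -> 'u'
Reversed order: 'u' -> 'f' -> 'i' -> 'd' -> 'z' -> 'u'
Result: ufidzu


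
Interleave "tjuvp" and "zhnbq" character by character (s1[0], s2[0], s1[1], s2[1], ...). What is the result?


String 1: 'tjuvp'
String 2: 'zhnbq'
Operation: alternate characters
Pairs: 't'+'z', 'j'+'h', 'u'+'n', 'v'+'b', 'p'+'q'
Result: tzjhunvbpq


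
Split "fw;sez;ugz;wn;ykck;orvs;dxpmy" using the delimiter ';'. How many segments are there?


Input string: 'fw;sez;ugz;wn;ykck;orvs;dxpmy'
Delimiter: ';'
Split result: 'fw', 'sez', 'ugz', 'wn', 'ykck', 'orvs', 'dxpmy'
Number of parts: 7


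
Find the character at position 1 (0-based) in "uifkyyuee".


Input string: 'uifkyyuee'
Operation: get character at index 1
Index mapping: s[0]='u', s[1]='i'
Result: 'i'


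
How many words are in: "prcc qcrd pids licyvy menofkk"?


Input string: 'prcc qcrd pids licyvy menofkk'
Operation: split by spaces
Words found: 'prcc', 'qcrd', 'pids', 'licyvy', 'menofkk'
Word count: 5


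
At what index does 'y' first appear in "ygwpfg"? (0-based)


Input string: 'ygwpfg'
Target: 'y'
Scanning left to right: s[0]='y'
First match at index: 0


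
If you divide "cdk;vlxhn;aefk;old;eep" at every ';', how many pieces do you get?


Input string: 'cdk;vlxhn;aefk;old;eep'
Delimiter: ';'
Split result: 'cdk', 'vlxhn', 'aefk', 'old', 'eep'
Number of parts: 5


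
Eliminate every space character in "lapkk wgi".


Input string: 'lapkk wgi'
Operation: remove all spaces
Words: 'lapkk', 'wgi'
Join without spaces: lapkkwgi


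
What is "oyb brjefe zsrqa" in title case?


Input string: 'oyb brjefe zsrqa'
Operation: capitalize first letter of each word
Word transformations: 'oyb'->'Oyb', 'brjefe'->'Brjefe', 'zsrqa'->'Zsrqa'
Result: Oyb Brjefe Zsrqa


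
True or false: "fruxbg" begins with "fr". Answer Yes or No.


Input string: 'fruxbg'
Prefix to check: 'fr'
First 2 characters of input: 'fr'
Match: True
Result: Yes


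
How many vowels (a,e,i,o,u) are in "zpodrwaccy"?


Input string: 'zpodrwaccy'
Operation: count vowels (a, e, i, o, u)
Scan: s[0]='z', s[1]='p', s[2]='o' (vowel), s[3]='d', s[4]='r', s[5]='w', s[6]='a' (vowel), s[7]='c', s[8]='c', s[9]='y'
Vowels found: 2
Result: 2


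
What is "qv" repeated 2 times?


Input string: 'qv'
Operation: repeat 2 times
Concatenation: 'qv' + 'qv'
Result: qvqv


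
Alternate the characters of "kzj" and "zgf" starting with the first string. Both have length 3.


String 1: 'kzj'
String 2: 'zgf'
Operation: alternate characters
Pairs: 'k'+'z', 'z'+'g', 'j'+'f'
Result: kzzgjf


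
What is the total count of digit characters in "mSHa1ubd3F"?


Input string: 'mSHa1ubd3F'
Operation: count digit characters (0-9)
Scan: 'm', 'S', 'H', 'a', '1'(digit), 'u', 'b', 'd', '3'(digit), 'F'
Digits found: 2
Result: 2


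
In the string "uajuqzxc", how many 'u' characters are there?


Input string: 'uajuqzxc'
Target character: 'u'
Scan each position: s[0]='u', s[3]='u'
Matches found at indices: 0, 3
Total: 2


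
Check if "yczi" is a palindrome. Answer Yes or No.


Input string: 'yczi'
Reversed: 'izcy'
Compare pairs: s[0]='y' vs s[3]='i' (mismatch), s[1]='c' vs s[2]='z' (mismatch)
Palindrome: No


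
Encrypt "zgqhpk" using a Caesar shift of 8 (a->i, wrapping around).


Input: 'zgqhpk', shift = 8
Operation: for each letter, (position + 8) mod 26
Mapping: 'z'(25+8=33, 33 mod 26=7)->'h', 'g'(6+8=14)->'o', 'q'(16+8=24)->'y', 'h'(7+8=15)->'p', 'p'(15+8=23)->'x', 'k'(10+8=18)->'s'
Result: hoypxs


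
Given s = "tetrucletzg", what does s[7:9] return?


Input string: 'tetrucletzg'
Operation: slice [7:9]
Extract characters: s[7]='e', s[8]='t'
Result: et


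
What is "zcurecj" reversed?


Input string: 'zcurecj'
Operation: reverse character order
Original order: 'z' -> 'c' -> 'u' -> 'r' -> 'e' -> 'c' -> 'j'
Reversed order: 'j' -> 'c' -> 'e' -> 'r' -> 'u' -> 'c' -> 'z'
Result: jcerucz


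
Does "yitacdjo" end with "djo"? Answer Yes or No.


Input string: 'yitacdjo'
Suffix to check: 'djo'
Last 3 characters of input: 'djo'
Match: True
Result: Yes


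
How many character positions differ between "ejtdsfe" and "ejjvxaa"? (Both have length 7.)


String 1: 'ejtdsfe'
String 2: 'ejjvxaa'
Compare each position: pos 0: 'e'=='e', pos 1: 'j'=='j', pos 2: 't'!='j', pos 3: 'd'!='v', pos 4: 's'!='x', pos 5: 'f'!='a', pos 6: 'e'!='a'
Differing positions: 5
Hamming distance: 5


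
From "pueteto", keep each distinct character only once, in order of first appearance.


Input: 'pueteto'
Operation: keep first occurrence of each character
Scan: s[0]='p' new -> keep; s[1]='u' new -> keep; s[2]='e' new -> keep; s[3]='t' new -> keep; s[4]='e' seen -> skip; s[5]='t' seen -> skip; s[6]='o' new -> keep
Result: pueto


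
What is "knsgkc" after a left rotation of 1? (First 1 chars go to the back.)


Input: 'knsgkc', shift = 1
Operation: split at index 1 and swap parts
Front part s[0:1] = 'k'
Back part s[1:] = 'nsgkc'
Rotated = back + front = 'nsgkc' + 'k'
Result: nsgkck


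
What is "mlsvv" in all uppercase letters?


Input string: 'mlsvv'
Operation: convert each letter to uppercase
Mapping: 'm'->'M', 'l'->'L', 's'->'S', 'v'->'V', 'v'->'V'
Result: MLSVV


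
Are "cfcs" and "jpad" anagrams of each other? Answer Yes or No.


String 1: 'cfcs' -> sorted: 'ccfs'
String 2: 'jpad' -> sorted: 'adjp'
Compare sorted forms: 'ccfs' != 'adjp'
Anagram: No


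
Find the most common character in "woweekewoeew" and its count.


Input: 'woweekewoeew'
Operation: tally each character
Counts: 'e':5, 'k':1, 'o':2, 'w':4
Maximum: 'e' appears 5 times


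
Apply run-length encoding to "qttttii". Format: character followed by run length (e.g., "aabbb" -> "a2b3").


Input: 'qttttii'
Operation: identify consecutive runs
Runs: 'q' -> q1, 'tttt' -> t4, 'ii' -> i2
Encoded: q1t4i2


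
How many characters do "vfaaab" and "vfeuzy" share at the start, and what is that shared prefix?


String 1: 'vfaaab'
String 2: 'vfeuzy'
Compare position by position:
pos 0: 'v' vs 'v' match
pos 1: 'f' vs 'f' match
pos 2: 'a' vs 'e' differ -> stop
Longest common prefix: "vf" (length 2)


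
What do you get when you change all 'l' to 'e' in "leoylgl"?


Input string: 'leoylgl'
Operation: replace 'l' with 'e'
Positions of 'l': 0, 4, 6
After replacement: eeoyege


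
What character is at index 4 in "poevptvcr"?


Input string: 'poevptvcr'
Operation: get character at index 4
Index mapping: s[0]='p', s[1]='o', s[2]='e', s[3]='v', s[4]='p'
Result: 'p'


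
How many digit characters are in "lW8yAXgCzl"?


Input string: 'lW8yAXgCzl'
Operation: count digit characters (0-9)
Scan: 'l', 'W', '8'(digit), 'y', 'A', 'X', 'g', 'C', 'z', 'l'
Digits found: 1
Result: 1


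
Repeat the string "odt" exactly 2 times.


Input string: 'odt'
Operation: repeat 2 times
Concatenation: 'odt' + 'odt'
Result: odtodt


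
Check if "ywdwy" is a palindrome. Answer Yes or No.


Input string: 'ywdwy'
Reversed: 'ywdwy'
Compare pairs: s[0]='y' vs s[4]='y' (match), s[1]='w' vs s[3]='w' (match)
Palindrome: Yes


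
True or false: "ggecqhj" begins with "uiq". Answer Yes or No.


Input string: 'ggecqhj'
Prefix to check: 'uiq'
First 3 characters of input: 'gge'
Match: False
Result: No


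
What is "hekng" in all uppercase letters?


Input string: 'hekng'
Operation: convert each letter to uppercase
Mapping: 'h'->'H', 'e'->'E', 'k'->'K', 'n'->'N', 'g'->'G'
Result: HEKNG


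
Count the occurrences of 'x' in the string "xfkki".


Input string: 'xfkki'
Target character: 'x'
Scan each position: s[0]='x'
Matches found at indices: 0
Total: 1


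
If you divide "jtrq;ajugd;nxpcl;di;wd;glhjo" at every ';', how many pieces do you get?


Input string: 'jtrq;ajugd;nxpcl;di;wd;glhjo'
Delimiter: ';'
Split result: 'jtrq', 'ajugd', 'nxpcl', 'di', 'wd', 'glhjo'
Number of parts: 6


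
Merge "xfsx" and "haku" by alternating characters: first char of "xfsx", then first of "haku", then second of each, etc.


String 1: 'xfsx'
String 2: 'haku'
Operation: alternate characters
Pairs: 'x'+'h', 'f'+'a', 's'+'k', 'x'+'u'
Result: xhfaskxu


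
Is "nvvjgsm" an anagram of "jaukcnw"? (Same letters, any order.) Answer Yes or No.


String 1: 'jaukcnw' -> sorted: 'acjknuw'
String 2: 'nvvjgsm' -> sorted: 'gjmnsvv'
Compare sorted forms: 'acjknuw' != 'gjmnsvv'
Anagram: No


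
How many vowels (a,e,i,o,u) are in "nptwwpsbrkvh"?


Input string: 'nptwwpsbrkvh'
Operation: count vowels (a, e, i, o, u)
Scan: s[0]='n', s[1]='p', s[2]='t', s[3]='w', s[4]='w', s[5]='p', s[6]='s', s[7]='b', s[8]='r', s[9]='k', s[10]='v', s[11]='h'
Vowels found: 0
Result: 0


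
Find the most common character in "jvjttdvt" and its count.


Input: 'jvjttdvt'
Operation: tally each character
Counts: 'd':1, 'j':2, 't':3, 'v':2
Maximum: 't' appears 3 times


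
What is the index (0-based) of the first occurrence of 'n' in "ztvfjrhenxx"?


Input string: 'ztvfjrhenxx'
Target: 'n'
Scanning left to right: s[0]='z', s[1]='t', s[2]='v', s[3]='f', s[4]='j', s[5]='r', s[6]='h', s[7]='e', s[8]='n'
First match at index: 8


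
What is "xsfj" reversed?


Input string: 'xsfj'
Operation: reverse character order
Original order: 'x' -> 's' -> 'f' -> 'j'
Reversed order: 'j' -> 'f' -> 's' -> 'x'
Result: jfsx


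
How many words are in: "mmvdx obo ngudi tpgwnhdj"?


Input string: 'mmvdx obo ngudi tpgwnhdj'
Operation: split by spaces
Words found: 'mmvdx', 'obo', 'ngudi', 'tpgwnhdj'
Word count: 4


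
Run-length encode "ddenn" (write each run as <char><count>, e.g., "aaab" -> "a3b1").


Input: 'ddenn'
Operation: identify consecutive runs
Runs: 'dd' -> d2, 'e' -> e1, 'nn' -> n2
Encoded: d2e1n2


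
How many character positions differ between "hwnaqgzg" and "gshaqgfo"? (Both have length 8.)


String 1: 'hwnaqgzg'
String 2: 'gshaqgfo'
Compare each position: pos 0: 'h'!='g', pos 1: 'w'!='s', pos 2: 'n'!='h', pos 3: 'a'=='a', pos 4: 'q'=='q', pos 5: 'g'=='g', pos 6: 'z'!='f', pos 7: 'g'!='o'
Differing positions: 5
Hamming distance: 5


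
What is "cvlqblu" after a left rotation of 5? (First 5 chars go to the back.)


Input: 'cvlqblu', shift = 5
Operation: split at index 5 and swap parts
Front part s[0:5] = 'cvlqb'
Back part s[5:] = 'lu'
Rotated = back + front = 'lu' + 'cvlqb'
Result: lucvlqb


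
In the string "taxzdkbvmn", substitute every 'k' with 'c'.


Input string: 'taxzdkbvmn'
Operation: replace 'k' with 'c'
Positions of 'k': 5
After replacement: taxzdcbvmn


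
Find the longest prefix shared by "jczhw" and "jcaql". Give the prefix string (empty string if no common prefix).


String 1: 'jczhw'
String 2: 'jcaql'
Compare position by position:
pos 0: 'j' vs 'j' match
pos 1: 'c' vs 'c' match
pos 2: 'z' vs 'a' differ -> stop
Longest common prefix: "jc" (length 2)


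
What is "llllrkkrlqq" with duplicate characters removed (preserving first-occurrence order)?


Input: 'llllrkkrlqq'
Operation: keep first occurrence of each character
Scan: s[0]='l' new -> keep; s[1]='l' seen -> skip; s[2]='l' seen -> skip; s[3]='l' seen -> skip; s[4]='r' new -> keep; s[5]='k' new -> keep; s[6]='k' seen -> skip; s[7]='r' seen -> skip; s[8]='l' seen -> skip; s[9]='q' new -> keep; s[10]='q' seen -> skip
Result: lrkq


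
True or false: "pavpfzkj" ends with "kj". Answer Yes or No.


Input string: 'pavpfzkj'
Suffix to check: 'kj'
Last 2 characters of input: 'kj'
Match: True
Result: Yes


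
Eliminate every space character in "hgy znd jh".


Input string: 'hgy znd jh'
Operation: remove all spaces
Words: 'hgy', 'znd', 'jh'
Join without spaces: hgyzndjh


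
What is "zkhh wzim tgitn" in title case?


Input string: 'zkhh wzim tgitn'
Operation: capitalize first letter of each word
Word transformations: 'zkhh'->'Zkhh', 'wzim'->'Wzim', 'tgitn'->'Tgitn'
Result: Zkhh Wzim Tgitn


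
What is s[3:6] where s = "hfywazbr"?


Input string: 'hfywazbr'
Operation: slice [3:6]
Extract characters: s[3]='w', s[4]='a', s[5]='z'
Result: waz


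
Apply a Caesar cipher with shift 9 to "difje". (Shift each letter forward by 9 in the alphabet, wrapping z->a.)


Input: 'difje', shift = 9
Operation: for each letter, (position + 9) mod 26
Mapping: 'd'(3+9=12)->'m', 'i'(8+9=17)->'r', 'f'(5+9=14)->'o', 'j'(9+9=18)->'s', 'e'(4+9=13)->'n'
Result: mrosn


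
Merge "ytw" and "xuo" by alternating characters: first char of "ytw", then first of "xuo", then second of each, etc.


String 1: 'ytw'
String 2: 'xuo'
Operation: alternate characters
Pairs: 'y'+'x', 't'+'u', 'w'+'o'
Result: yxtuwo


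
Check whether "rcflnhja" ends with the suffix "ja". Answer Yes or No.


Input string: 'rcflnhja'
Suffix to check: 'ja'
Last 2 characters of input: 'ja'
Match: True
Result: Yes


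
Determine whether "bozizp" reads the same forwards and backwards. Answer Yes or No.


Input string: 'bozizp'
Reversed: 'pzizob'
Compare pairs: s[0]='b' vs s[5]='p' (mismatch), s[1]='o' vs s[4]='z' (mismatch), s[2]='z' vs s[3]='i' (mismatch)
Palindrome: No


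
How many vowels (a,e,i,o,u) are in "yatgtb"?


Input string: 'yatgtb'
Operation: count vowels (a, e, i, o, u)
Scan: s[0]='y', s[1]='a' (vowel), s[2]='t', s[3]='g', s[4]='t', s[5]='b'
Vowels found: 1
Result: 1


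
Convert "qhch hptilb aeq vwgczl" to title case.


Input string: 'qhch hptilb aeq vwgczl'
Operation: capitalize first letter of each word
Word transformations: 'qhch'->'Qhch', 'hptilb'->'Hptilb', 'aeq'->'Aeq', 'vwgczl'->'Vwgczl'
Result: Qhch Hptilb Aeq Vwgczl


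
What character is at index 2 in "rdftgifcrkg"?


Input string: 'rdftgifcrkg'
Operation: get character at index 2
Index mapping: s[0]='r', s[1]='d', s[2]='f'
Result: 'f'


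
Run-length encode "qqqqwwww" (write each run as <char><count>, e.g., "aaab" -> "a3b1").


Input: 'qqqqwwww'
Operation: identify consecutive runs
Runs: 'qqqq' -> q4, 'wwww' -> w4
Encoded: q4w4


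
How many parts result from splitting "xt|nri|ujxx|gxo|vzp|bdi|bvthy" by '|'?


Input string: 'xt|nri|ujxx|gxo|vzp|bdi|bvthy'
Delimiter: '|'
Split result: 'xt', 'nri', 'ujxx', 'gxo', 'vzp', 'bdi', 'bvthy'
Number of parts: 7


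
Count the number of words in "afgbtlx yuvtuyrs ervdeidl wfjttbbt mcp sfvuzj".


Input string: 'afgbtlx yuvtuyrs ervdeidl wfjttbbt mcp sfvuzj'
Operation: split by spaces
Words found: 'afgbtlx', 'yuvtuyrs', 'ervdeidl', 'wfjttbbt', 'mcp', 'sfvuzj'
Word count: 6


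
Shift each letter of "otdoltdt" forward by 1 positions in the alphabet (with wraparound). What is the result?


Input: 'otdoltdt', shift = 1
Operation: for each letter, (position + 1) mod 26
Mapping: 'o'(14+1=15)->'p', 't'(19+1=20)->'u', 'd'(3+1=4)->'e', 'o'(14+1=15)->'p', 'l'(11+1=12)->'m', 't'(19+1=20)->'u', 'd'(3+1=4)->'e', 't'(19+1=20)->'u'
Result: puepmueu


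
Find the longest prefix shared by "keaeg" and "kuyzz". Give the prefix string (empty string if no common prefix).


String 1: 'keaeg'
String 2: 'kuyzz'
Compare position by position:
pos 0: 'k' vs 'k' match
pos 1: 'e' vs 'u' differ -> stop
Longest common prefix: "k" (length 1)


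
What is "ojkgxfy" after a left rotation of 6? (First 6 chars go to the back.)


Input: 'ojkgxfy', shift = 6
Operation: split at index 6 and swap parts
Front part s[0:6] = 'ojkgxf'
Back part s[6:] = 'y'
Rotated = back + front = 'y' + 'ojkgxf'
Result: yojkgxf


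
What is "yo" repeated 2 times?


Input string: 'yo'
Operation: repeat 2 times
Concatenation: 'yo' + 'yo'
Result: yoyo


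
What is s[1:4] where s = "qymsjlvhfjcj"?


Input string: 'qymsjlvhfjcj'
Operation: slice [1:4]
Extract characters: s[1]='y', s[2]='m', s[3]='s'
Result: yms


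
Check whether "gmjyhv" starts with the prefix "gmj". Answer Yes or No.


Input string: 'gmjyhv'
Prefix to check: 'gmj'
First 3 characters of input: 'gmj'
Match: True
Result: Yes


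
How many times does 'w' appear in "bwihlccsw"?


Input string: 'bwihlccsw'
Target character: 'w'
Scan each position: s[1]='w', s[8]='w'
Matches found at indices: 1, 8
Total: 2


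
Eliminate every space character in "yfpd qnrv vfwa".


Input string: 'yfpd qnrv vfwa'
Operation: remove all spaces
Words: 'yfpd', 'qnrv', 'vfwa'
Join without spaces: yfpdqnrvvfwa


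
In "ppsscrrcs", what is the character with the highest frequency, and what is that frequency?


Input: 'ppsscrrcs'
Operation: tally each character
Counts: 'c':2, 'p':2, 'r':2, 's':3
Maximum: 's' appears 3 times


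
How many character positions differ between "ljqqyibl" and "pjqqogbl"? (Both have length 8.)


String 1: 'ljqqyibl'
String 2: 'pjqqogbl'
Compare each position: pos 0: 'l'!='p', pos 1: 'j'=='j', pos 2: 'q'=='q', pos 3: 'q'=='q', pos 4: 'y'!='o', pos 5: 'i'!='g', pos 6: 'b'=='b', pos 7: 'l'=='l'
Differing positions: 3
Hamming distance: 3


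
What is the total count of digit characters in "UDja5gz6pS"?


Input string: 'UDja5gz6pS'
Operation: count digit characters (0-9)
Scan: 'U', 'D', 'j', 'a', '5'(digit), 'g', 'z', '6'(digit), 'p', 'S'
Digits found: 2
Result: 2


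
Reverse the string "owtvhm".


Input string: 'owtvhm'
Operation: reverse character order
Original order: 'o' -> 'w' -> 't' -> 'v' -> 'h' -> 'm'
Reversed order: 'm' -> 'h' -> 'v' -> 't' -> 'w' -> 'o'
Result: mhvtwo


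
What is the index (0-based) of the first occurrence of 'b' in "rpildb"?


Input string: 'rpildb'
Target: 'b'
Scanning left to right: s[0]='r', s[1]='p', s[2]='i', s[3]='l', s[4]='d', s[5]='b'
First match at index: 5


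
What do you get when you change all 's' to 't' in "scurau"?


Input string: 'scurau'
Operation: replace 's' with 't'
Positions of 's': 0
After replacement: tcurau


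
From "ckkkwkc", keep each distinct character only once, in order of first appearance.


Input: 'ckkkwkc'
Operation: keep first occurrence of each character
Scan: s[0]='c' new -> keep; s[1]='k' new -> keep; s[2]='k' seen -> skip; s[3]='k' seen -> skip; s[4]='w' new -> keep; s[5]='k' seen -> skip; s[6]='c' seen -> skip
Result: ckw


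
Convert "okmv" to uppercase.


Input string: 'okmv'
Operation: convert each letter to uppercase
Mapping: 'o'->'O', 'k'->'K', 'm'->'M', 'v'->'V'
Result: OKMV


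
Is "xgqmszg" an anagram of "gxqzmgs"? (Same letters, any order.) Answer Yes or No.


String 1: 'gxqzmgs' -> sorted: 'ggmqsxz'
String 2: 'xgqmszg' -> sorted: 'ggmqsxz'
Compare sorted forms: 'ggmqsxz' == 'ggmqsxz'
Anagram: Yes


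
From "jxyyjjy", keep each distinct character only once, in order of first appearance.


Input: 'jxyyjjy'
Operation: keep first occurrence of each character
Scan: s[0]='j' new -> keep; s[1]='x' new -> keep; s[2]='y' new -> keep; s[3]='y' seen -> skip; s[4]='j' seen -> skip; s[5]='j' seen -> skip; s[6]='y' seen -> skip
Result: jxy


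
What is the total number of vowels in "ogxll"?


Input string: 'ogxll'
Operation: count vowels (a, e, i, o, u)
Scan: s[0]='o' (vowel), s[1]='g', s[2]='x', s[3]='l', s[4]='l'
Vowels found: 1
Result: 1


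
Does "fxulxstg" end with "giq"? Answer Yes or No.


Input string: 'fxulxstg'
Suffix to check: 'giq'
Last 3 characters of input: 'stg'
Match: False
Result: No


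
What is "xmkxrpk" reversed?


Input string: 'xmkxrpk'
Operation: reverse character order
Original order: 'x' -> 'm' -> 'k' -> 'x' -> 'r' -> 'p' -> 'k'
Reversed order: 'k' -> 'p' -> 'r' -> 'x' -> 'k' -> 'm' -> 'x'
Result: kprxkmx


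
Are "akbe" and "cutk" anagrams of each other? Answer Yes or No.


String 1: 'akbe' -> sorted: 'abek'
String 2: 'cutk' -> sorted: 'cktu'
Compare sorted forms: 'abek' != 'cktu'
Anagram: No


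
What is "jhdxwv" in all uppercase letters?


Input string: 'jhdxwv'
Operation: convert each letter to uppercase
Mapping: 'j'->'J', 'h'->'H', 'd'->'D', 'x'->'X', 'w'->'W', 'v'->'V'
Result: JHDXWV


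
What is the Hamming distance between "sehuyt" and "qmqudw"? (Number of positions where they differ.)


String 1: 'sehuyt'
String 2: 'qmqudw'
Compare each position: pos 0: 's'!='q', pos 1: 'e'!='m', pos 2: 'h'!='q', pos 3: 'u'=='u', pos 4: 'y'!='d', pos 5: 't'!='w'
Differing positions: 5
Hamming distance: 5


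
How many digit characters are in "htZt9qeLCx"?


Input string: 'htZt9qeLCx'
Operation: count digit characters (0-9)
Scan: 'h', 't', 'Z', 't', '9'(digit), 'q', 'e', 'L', 'C', 'x'
Digits found: 1
Result: 1


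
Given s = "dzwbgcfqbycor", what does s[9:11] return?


Input string: 'dzwbgcfqbycor'
Operation: slice [9:11]
Extract characters: s[9]='y', s[10]='c'
Result: yc


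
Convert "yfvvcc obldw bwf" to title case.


Input string: 'yfvvcc obldw bwf'
Operation: capitalize first letter of each word
Word transformations: 'yfvvcc'->'Yfvvcc', 'obldw'->'Obldw', 'bwf'->'Bwf'
Result: Yfvvcc Obldw Bwf


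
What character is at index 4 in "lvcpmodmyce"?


Input string: 'lvcpmodmyce'
Operation: get character at index 4
Index mapping: s[0]='l', s[1]='v', s[2]='c', s[3]='p', s[4]='m'
Result: 'm'


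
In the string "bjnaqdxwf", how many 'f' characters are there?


Input string: 'bjnaqdxwf'
Target character: 'f'
Scan each position: s[8]='f'
Matches found at indices: 8
Total: 1


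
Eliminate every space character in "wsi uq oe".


Input string: 'wsi uq oe'
Operation: remove all spaces
Words: 'wsi', 'uq', 'oe'
Join without spaces: wsiuqoe


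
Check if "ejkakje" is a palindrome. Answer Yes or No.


Input string: 'ejkakje'
Reversed: 'ejkakje'
Compare pairs: s[0]='e' vs s[6]='e' (match), s[1]='j' vs s[5]='j' (match), s[2]='k' vs s[4]='k' (match)
Palindrome: Yes


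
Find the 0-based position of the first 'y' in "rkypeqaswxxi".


Input string: 'rkypeqaswxxi'
Target: 'y'
Scanning left to right: s[0]='r', s[1]='k', s[2]='y'
First match at index: 2


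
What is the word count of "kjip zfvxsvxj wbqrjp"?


Input string: 'kjip zfvxsvxj wbqrjp'
Operation: split by spaces
Words found: 'kjip', 'zfvxsvxj', 'wbqrjp'
Word count: 3


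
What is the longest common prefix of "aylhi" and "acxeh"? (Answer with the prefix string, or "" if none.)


String 1: 'aylhi'
String 2: 'acxeh'
Compare position by position:
pos 0: 'a' vs 'a' match
pos 1: 'y' vs 'c' differ -> stop
Longest common prefix: "a" (length 1)


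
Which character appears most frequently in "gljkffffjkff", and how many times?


Input: 'gljkffffjkff'
Operation: tally each character
Counts: 'f':6, 'g':1, 'j':2, 'k':2, 'l':1
Maximum: 'f' appears 6 times


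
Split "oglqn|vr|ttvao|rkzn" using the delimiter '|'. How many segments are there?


Input string: 'oglqn|vr|ttvao|rkzn'
Delimiter: '|'
Split result: 'oglqn', 'vr', 'ttvao', 'rkzn'
Number of parts: 4


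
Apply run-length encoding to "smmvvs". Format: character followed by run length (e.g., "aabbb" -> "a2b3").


Input: 'smmvvs'
Operation: identify consecutive runs
Runs: 's' -> s1, 'mm' -> m2, 'vv' -> v2, 's' -> s1
Encoded: s1m2v2s1


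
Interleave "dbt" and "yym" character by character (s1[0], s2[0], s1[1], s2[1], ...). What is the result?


String 1: 'dbt'
String 2: 'yym'
Operation: alternate characters
Pairs: 'd'+'y', 'b'+'y', 't'+'m'
Result: dybytm


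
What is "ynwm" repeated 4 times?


Input string: 'ynwm'
Operation: repeat 4 times
Concatenation: 'ynwm' + 'ynwm' + 'ynwm' + 'ynwm'
Result: ynwmynwmynwmynwm


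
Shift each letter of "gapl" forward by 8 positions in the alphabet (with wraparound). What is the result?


Input: 'gapl', shift = 8
Operation: for each letter, (position + 8) mod 26
Mapping: 'g'(6+8=14)->'o', 'a'(0+8=8)->'i', 'p'(15+8=23)->'x', 'l'(11+8=19)->'t'
Result: oixt


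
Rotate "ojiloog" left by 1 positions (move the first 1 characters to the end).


Input: 'ojiloog', shift = 1
Operation: split at index 1 and swap parts
Front part s[0:1] = 'o'
Back part s[1:] = 'jiloog'
Rotated = back + front = 'jiloog' + 'o'
Result: jiloogo


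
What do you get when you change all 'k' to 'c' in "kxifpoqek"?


Input string: 'kxifpoqek'
Operation: replace 'k' with 'c'
Positions of 'k': 0, 8
After replacement: cxifpoqec


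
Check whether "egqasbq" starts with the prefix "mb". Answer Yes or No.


Input string: 'egqasbq'
Prefix to check: 'mb'
First 2 characters of input: 'eg'
Match: False
Result: No


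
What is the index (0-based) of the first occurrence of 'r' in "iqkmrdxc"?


Input string: 'iqkmrdxc'
Target: 'r'
Scanning left to right: s[0]='i', s[1]='q', s[2]='k', s[3]='m', s[4]='r'
First match at index: 4


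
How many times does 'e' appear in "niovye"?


Input string: 'niovye'
Target character: 'e'
Scan each position: s[5]='e'
Matches found at indices: 5
Total: 1


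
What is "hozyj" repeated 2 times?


Input string: 'hozyj'
Operation: repeat 2 times
Concatenation: 'hozyj' + 'hozyj'
Result: hozyjhozyj


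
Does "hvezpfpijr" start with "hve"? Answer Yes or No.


Input string: 'hvezpfpijr'
Prefix to check: 'hve'
First 3 characters of input: 'hve'
Match: True
Result: Yes


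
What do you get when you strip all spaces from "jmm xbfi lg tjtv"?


Input string: 'jmm xbfi lg tjtv'
Operation: remove all spaces
Words: 'jmm', 'xbfi', 'lg', 'tjtv'
Join without spaces: jmmxbfilgtjtv


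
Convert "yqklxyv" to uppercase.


Input string: 'yqklxyv'
Operation: convert each letter to uppercase
Mapping: 'y'->'Y', 'q'->'Q', 'k'->'K', 'l'->'L', 'x'->'X', 'y'->'Y', 'v'->'V'
Result: YQKLXYV


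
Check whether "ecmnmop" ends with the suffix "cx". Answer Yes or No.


Input string: 'ecmnmop'
Suffix to check: 'cx'
Last 2 characters of input: 'op'
Match: False
Result: No


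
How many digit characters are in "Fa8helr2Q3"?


Input string: 'Fa8helr2Q3'
Operation: count digit characters (0-9)
Scan: 'F', 'a', '8'(digit), 'h', 'e', 'l', 'r', '2'(digit), 'Q', '3'(digit)
Digits found: 3
Result: 3


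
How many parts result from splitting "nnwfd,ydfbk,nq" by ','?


Input string: 'nnwfd,ydfbk,nq'
Delimiter: ','
Split result: 'nnwfd', 'ydfbk', 'nq'
Number of parts: 3


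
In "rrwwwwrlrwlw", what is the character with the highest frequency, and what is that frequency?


Input: 'rrwwwwrlrwlw'
Operation: tally each character
Counts: 'l':2, 'r':4, 'w':6
Maximum: 'w' appears 6 times
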